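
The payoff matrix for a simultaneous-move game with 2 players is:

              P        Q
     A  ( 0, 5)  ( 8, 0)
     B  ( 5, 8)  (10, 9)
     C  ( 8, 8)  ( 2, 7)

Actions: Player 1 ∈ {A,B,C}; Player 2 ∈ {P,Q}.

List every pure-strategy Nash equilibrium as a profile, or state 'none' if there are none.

Nash profiles: (B,Q), (C,P)

(A,P): not NE [P1→C gives 8>0]
(A,Q): not NE [P1→B gives 10>8; P2→P gives 5>0]
(B,P): not NE [P1→C gives 8>5; P2→Q gives 9>8]
(B,Q): NE
(C,P): NE
(C,Q): not NE [P1→B gives 10>2; P2→P gives 8>7]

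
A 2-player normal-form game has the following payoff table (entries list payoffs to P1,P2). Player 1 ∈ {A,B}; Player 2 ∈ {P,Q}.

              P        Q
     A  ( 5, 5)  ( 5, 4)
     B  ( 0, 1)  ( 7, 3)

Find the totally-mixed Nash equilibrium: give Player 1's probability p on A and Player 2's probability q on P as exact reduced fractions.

P1 indiff ⇒ q·5+(1-q)·5 = q·0+(1-q)·7 ⇒ q(5) = (1-q)(2) ⇒ q = 2/7
P2 indiff ⇒ p·5+(1-p)·1 = p·4+(1-p)·3 ⇒ p(1) = (1-p)(2) ⇒ p = 2/3

(p,q) = (2/3, 2/7)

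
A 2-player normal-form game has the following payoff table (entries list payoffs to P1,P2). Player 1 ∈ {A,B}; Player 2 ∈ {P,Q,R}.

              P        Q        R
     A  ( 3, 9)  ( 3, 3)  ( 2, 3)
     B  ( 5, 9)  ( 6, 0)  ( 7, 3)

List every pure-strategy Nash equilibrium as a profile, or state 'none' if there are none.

Nash profiles: (B,P)

(A,P): not NE [P1→B gives 5>3]
(A,Q): not NE [P1→B gives 6>3; P2→P gives 9>3]
(A,R): not NE [P1→B gives 7>2; P2→P gives 9>3]
(B,P): NE
(B,Q): not NE [P2→P gives 9>0]
(B,R): not NE [P2→P gives 9>3]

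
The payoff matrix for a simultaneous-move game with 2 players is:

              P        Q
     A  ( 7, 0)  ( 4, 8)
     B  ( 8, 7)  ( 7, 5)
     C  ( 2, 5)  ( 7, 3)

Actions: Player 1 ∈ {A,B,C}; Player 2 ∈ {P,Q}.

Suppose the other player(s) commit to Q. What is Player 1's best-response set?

P1 best: {B,C}

u_1(A vs Q) = 4
u_1(B vs Q) = 7
u_1(C vs Q) = 7
max payoff 7 at {B,C}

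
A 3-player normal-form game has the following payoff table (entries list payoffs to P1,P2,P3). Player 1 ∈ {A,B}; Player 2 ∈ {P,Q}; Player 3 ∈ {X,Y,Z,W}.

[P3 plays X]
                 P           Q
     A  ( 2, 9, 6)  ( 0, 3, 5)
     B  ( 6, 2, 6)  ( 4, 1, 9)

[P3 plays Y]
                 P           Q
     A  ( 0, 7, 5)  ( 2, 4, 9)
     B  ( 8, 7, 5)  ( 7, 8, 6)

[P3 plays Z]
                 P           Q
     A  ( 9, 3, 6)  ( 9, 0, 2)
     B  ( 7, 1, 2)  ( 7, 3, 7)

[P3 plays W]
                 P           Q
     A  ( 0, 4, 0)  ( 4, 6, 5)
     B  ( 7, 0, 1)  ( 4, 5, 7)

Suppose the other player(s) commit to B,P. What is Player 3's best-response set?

u_3(X vs B,P) = 6
u_3(Y vs B,P) = 5
u_3(Z vs B,P) = 2
u_3(W vs B,P) = 1
max payoff 6 at {X}

argmax u_3 = {X}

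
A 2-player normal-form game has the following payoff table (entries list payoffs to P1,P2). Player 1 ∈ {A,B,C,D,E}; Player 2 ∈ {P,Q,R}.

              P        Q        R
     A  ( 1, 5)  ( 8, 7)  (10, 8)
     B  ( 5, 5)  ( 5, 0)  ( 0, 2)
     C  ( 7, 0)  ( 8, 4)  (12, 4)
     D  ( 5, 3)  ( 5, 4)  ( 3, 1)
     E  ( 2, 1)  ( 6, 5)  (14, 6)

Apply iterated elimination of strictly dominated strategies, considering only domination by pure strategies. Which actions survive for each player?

P1 drop B (C beats it: P:7>5 Q:8>5 R:12>0)
P1 drop D (C beats it: P:7>5 Q:8>5 R:12>3)
P2 drop P (Q beats it: A:7>5 C:4>0 E:5>1)
P1→{A,C,E} P2→{Q,R}

Survivors P1:{A,C,E} P2:{Q,R}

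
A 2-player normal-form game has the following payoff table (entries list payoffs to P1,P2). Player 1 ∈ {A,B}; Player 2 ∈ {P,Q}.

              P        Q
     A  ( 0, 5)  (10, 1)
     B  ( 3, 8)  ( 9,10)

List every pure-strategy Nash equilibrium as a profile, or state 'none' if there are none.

(A,P): not NE [P1→B gives 3>0]
(A,Q): not NE [P2→P gives 5>1]
(B,P): not NE [P2→Q gives 10>8]
(B,Q): not NE [P1→A gives 10>9]

No pure NE.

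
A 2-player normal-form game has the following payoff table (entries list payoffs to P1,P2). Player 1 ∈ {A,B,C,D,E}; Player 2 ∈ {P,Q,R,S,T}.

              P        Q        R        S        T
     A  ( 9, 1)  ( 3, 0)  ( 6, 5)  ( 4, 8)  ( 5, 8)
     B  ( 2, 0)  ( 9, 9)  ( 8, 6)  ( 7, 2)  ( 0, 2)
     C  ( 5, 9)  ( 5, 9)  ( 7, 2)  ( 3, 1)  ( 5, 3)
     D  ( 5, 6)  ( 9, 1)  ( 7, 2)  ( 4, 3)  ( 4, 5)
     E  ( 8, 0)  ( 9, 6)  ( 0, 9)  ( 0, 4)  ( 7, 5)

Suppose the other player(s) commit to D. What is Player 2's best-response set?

argmax u_2 = {P}

u_2(P vs D) = 6
u_2(Q vs D) = 1
u_2(R vs D) = 2
u_2(S vs D) = 3
u_2(T vs D) = 5
max payoff 6 at {P}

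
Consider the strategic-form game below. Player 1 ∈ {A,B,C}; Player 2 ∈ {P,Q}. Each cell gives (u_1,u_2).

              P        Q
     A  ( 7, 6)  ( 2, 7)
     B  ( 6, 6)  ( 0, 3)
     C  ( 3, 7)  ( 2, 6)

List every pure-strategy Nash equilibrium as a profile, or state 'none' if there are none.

(A,P): not NE [P2→Q gives 7>6]
(A,Q): NE
(B,P): not NE [P1→A gives 7>6]
(B,Q): not NE [P1→C gives 2>0; P2→P gives 6>3]
(C,P): not NE [P1→A gives 7>3]
(C,Q): not NE [P2→P gives 7>6]

NE set: (A,Q)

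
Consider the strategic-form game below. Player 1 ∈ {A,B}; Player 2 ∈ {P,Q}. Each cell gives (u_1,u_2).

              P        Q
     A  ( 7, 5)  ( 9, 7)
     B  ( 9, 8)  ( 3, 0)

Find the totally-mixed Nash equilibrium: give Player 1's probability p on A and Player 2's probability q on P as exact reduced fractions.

P1 indiff ⇒ q·7+(1-q)·9 = q·9+(1-q)·3 ⇒ q(-2) = (1-q)(-6) ⇒ q = 3/4
P2 indiff ⇒ p·5+(1-p)·8 = p·7+(1-p)·0 ⇒ p(-2) = (1-p)(-8) ⇒ p = 4/5

p=4/5, q=3/4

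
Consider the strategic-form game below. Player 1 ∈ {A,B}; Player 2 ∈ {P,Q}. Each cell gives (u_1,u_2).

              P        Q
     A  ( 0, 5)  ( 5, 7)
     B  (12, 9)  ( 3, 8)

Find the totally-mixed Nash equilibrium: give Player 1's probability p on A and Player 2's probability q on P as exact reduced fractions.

(p,q) = (1/3, 1/7)

P1 indiff ⇒ q·0+(1-q)·5 = q·12+(1-q)·3 ⇒ q(-12) = (1-q)(-2) ⇒ q = 1/7
P2 indiff ⇒ p·5+(1-p)·9 = p·7+(1-p)·8 ⇒ p(-2) = (1-p)(-1) ⇒ p = 1/3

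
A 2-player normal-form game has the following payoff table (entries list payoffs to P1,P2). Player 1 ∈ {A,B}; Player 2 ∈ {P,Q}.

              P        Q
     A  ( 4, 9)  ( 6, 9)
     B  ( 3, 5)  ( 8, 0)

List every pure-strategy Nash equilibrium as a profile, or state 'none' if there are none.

(A,P): NE
(A,Q): not NE [P1→B gives 8>6]
(B,P): not NE [P1→A gives 4>3]
(B,Q): not NE [P2→P gives 5>0]

NE set: (A,P)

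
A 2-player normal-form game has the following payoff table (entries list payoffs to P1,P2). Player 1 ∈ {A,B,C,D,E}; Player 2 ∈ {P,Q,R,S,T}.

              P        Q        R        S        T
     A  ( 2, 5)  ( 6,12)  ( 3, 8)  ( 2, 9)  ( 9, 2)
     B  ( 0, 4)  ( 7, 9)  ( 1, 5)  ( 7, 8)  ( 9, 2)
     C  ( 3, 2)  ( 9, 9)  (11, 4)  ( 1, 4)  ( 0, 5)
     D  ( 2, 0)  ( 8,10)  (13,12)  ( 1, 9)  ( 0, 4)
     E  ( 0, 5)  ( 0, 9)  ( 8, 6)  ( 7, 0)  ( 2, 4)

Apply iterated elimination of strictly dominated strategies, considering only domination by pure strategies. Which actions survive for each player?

Remaining: P1:{C,D} P2:{Q,R}

P2 drop P (Q beats it: A:12>5 B:9>4 C:9>2 D:10>0 E:9>5)
P2 drop S (Q beats it: A:12>9 B:9>8 C:9>4 D:10>9 E:9>0)
P2 drop T (Q beats it: A:12>2 B:9>2 C:9>5 D:10>4 E:9>4)
P1 drop A (C beats it: Q:9>6 R:11>3)
P1 drop B (C beats it: Q:9>7 R:11>1)
P1 drop E (C beats it: Q:9>0 R:11>8)
P1→{C,D} P2→{Q,R}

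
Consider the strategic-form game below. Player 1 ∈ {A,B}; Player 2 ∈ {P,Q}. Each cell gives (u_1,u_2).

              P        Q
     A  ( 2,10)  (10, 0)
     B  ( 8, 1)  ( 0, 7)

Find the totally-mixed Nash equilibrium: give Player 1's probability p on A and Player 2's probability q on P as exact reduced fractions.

P1 indiff ⇒ q·2+(1-q)·10 = q·8+(1-q)·0 ⇒ q(-6) = (1-q)(-10) ⇒ q = 5/8
P2 indiff ⇒ p·10+(1-p)·1 = p·0+(1-p)·7 ⇒ p(10) = (1-p)(6) ⇒ p = 3/8

(p,q) = (3/8, 5/8)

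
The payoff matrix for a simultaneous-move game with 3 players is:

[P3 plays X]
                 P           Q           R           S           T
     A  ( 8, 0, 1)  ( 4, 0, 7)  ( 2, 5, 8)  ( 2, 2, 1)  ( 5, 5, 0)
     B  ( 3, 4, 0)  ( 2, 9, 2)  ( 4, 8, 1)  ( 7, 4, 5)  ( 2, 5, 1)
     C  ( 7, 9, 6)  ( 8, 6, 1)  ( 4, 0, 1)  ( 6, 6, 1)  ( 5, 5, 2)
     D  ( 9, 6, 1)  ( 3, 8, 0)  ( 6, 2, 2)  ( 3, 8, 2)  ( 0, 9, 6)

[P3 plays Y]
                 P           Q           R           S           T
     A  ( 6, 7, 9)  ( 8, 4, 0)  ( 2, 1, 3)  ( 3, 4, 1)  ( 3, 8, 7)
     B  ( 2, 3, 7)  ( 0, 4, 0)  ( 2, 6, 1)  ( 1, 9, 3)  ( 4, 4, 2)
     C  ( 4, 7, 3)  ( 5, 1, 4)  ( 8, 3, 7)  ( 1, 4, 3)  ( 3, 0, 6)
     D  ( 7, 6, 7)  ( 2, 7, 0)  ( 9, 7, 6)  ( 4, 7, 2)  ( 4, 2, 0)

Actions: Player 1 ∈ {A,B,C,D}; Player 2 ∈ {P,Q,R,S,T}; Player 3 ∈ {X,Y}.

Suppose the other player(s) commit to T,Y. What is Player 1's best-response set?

argmax u_1 = {B,D}

u_1(A vs T,Y) = 3
u_1(B vs T,Y) = 4
u_1(C vs T,Y) = 3
u_1(D vs T,Y) = 4
max payoff 4 at {B,D}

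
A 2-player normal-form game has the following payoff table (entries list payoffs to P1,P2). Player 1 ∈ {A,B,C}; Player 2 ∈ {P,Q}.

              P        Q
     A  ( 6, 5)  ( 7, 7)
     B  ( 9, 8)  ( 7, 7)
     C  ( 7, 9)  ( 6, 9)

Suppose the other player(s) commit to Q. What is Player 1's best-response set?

BR_1 = {A,B}

u_1(A vs Q) = 7
u_1(B vs Q) = 7
u_1(C vs Q) = 6
max payoff 7 at {A,B}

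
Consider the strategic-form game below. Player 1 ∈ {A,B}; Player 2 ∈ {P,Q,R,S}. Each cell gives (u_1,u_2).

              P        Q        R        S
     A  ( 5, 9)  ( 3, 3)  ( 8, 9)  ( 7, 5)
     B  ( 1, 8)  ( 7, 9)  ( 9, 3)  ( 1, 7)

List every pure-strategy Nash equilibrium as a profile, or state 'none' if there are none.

(A,P): NE
(A,Q): not NE [P1→B gives 7>3; P2→R gives 9>3]
(A,R): not NE [P1→B gives 9>8]
(A,S): not NE [P2→R gives 9>5]
(B,P): not NE [P1→A gives 5>1; P2→Q gives 9>8]
(B,Q): NE
(B,R): not NE [P2→Q gives 9>3]
(B,S): not NE [P1→A gives 7>1; P2→Q gives 9>7]

NE set: (A,P), (B,Q)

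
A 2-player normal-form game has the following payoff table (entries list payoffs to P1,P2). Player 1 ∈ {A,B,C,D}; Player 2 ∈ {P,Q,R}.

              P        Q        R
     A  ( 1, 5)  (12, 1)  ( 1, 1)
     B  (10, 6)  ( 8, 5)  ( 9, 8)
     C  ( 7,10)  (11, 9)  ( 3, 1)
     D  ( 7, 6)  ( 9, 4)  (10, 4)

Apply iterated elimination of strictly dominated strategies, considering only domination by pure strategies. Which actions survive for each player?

IESDS → P1:{B,D} P2:{P,R}

P2 drop Q (P beats it: A:5>1 B:6>5 C:10>9 D:6>4)
P1 drop A (B beats it: P:10>1 R:9>1)
P1 drop C (B beats it: P:10>7 R:9>3)
P1→{B,D} P2→{P,R}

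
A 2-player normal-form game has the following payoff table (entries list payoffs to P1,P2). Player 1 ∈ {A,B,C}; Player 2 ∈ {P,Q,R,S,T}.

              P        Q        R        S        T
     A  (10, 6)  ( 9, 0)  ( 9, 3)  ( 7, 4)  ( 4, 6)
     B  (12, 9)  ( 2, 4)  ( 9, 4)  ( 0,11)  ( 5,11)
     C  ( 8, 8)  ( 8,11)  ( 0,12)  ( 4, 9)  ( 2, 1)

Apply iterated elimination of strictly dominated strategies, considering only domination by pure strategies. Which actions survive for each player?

Remaining: P1:{A,B} P2:{P,S,T}

P1 drop C (A beats it: P:10>8 Q:9>8 R:9>0 S:7>4 T:4>2)
P2 drop Q (P beats it: A:6>0 B:9>4)
P2 drop R (P beats it: A:6>3 B:9>4)
P1→{A,B} P2→{P,S,T}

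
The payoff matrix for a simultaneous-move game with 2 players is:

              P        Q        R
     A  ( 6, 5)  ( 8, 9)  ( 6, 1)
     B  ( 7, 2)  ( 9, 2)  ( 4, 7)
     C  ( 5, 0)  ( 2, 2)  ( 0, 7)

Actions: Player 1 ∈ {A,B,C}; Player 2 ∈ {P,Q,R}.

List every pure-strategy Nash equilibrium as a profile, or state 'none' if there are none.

(A,P): not NE [P1→B gives 7>6; P2→Q gives 9>5]
(A,Q): not NE [P1→B gives 9>8]
(A,R): not NE [P2→Q gives 9>1]
(B,P): not NE [P2→R gives 7>2]
(B,Q): not NE [P2→R gives 7>2]
(B,R): not NE [P1→A gives 6>4]
(C,P): not NE [P1→B gives 7>5; P2→R gives 7>0]
(C,Q): not NE [P1→B gives 9>2; P2→R gives 7>2]
(C,R): not NE [P1→A gives 6>0]

No pure NE.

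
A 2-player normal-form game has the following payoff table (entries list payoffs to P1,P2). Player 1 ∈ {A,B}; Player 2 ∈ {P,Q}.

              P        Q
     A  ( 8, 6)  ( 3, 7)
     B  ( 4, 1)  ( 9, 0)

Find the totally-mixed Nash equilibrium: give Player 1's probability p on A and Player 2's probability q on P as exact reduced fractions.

P1 indiff ⇒ q·8+(1-q)·3 = q·4+(1-q)·9 ⇒ q(4) = (1-q)(6) ⇒ q = 3/5
P2 indiff ⇒ p·6+(1-p)·1 = p·7+(1-p)·0 ⇒ p(-1) = (1-p)(-1) ⇒ p = 1/2

p=1/2, q=3/5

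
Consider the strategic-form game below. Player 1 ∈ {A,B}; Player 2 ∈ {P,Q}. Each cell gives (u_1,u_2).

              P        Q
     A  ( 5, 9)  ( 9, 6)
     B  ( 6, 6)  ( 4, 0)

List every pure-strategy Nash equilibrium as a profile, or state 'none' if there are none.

(A,P): not NE [P1→B gives 6>5]
(A,Q): not NE [P2→P gives 9>6]
(B,P): NE
(B,Q): not NE [P1→A gives 9>4; P2→P gives 6>0]

NE set: (B,P)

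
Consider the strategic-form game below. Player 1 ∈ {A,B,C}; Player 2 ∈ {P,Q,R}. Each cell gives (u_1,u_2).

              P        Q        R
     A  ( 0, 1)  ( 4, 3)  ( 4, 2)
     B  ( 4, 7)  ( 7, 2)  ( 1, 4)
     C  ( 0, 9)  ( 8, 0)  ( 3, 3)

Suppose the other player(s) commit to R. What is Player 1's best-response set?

BR_1 = {A}

u_1(A vs R) = 4
u_1(B vs R) = 1
u_1(C vs R) = 3
max payoff 4 at {A}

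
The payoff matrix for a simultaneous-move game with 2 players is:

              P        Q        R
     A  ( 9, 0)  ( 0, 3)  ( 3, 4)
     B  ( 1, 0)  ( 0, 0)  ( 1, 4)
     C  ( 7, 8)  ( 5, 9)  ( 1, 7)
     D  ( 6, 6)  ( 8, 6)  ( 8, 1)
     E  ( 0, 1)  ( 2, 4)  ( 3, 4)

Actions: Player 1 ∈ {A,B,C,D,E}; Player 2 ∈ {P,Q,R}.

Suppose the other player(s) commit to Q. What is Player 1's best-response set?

argmax u_1 = {D}

u_1(A vs Q) = 0
u_1(B vs Q) = 0
u_1(C vs Q) = 5
u_1(D vs Q) = 8
u_1(E vs Q) = 2
max payoff 8 at {D}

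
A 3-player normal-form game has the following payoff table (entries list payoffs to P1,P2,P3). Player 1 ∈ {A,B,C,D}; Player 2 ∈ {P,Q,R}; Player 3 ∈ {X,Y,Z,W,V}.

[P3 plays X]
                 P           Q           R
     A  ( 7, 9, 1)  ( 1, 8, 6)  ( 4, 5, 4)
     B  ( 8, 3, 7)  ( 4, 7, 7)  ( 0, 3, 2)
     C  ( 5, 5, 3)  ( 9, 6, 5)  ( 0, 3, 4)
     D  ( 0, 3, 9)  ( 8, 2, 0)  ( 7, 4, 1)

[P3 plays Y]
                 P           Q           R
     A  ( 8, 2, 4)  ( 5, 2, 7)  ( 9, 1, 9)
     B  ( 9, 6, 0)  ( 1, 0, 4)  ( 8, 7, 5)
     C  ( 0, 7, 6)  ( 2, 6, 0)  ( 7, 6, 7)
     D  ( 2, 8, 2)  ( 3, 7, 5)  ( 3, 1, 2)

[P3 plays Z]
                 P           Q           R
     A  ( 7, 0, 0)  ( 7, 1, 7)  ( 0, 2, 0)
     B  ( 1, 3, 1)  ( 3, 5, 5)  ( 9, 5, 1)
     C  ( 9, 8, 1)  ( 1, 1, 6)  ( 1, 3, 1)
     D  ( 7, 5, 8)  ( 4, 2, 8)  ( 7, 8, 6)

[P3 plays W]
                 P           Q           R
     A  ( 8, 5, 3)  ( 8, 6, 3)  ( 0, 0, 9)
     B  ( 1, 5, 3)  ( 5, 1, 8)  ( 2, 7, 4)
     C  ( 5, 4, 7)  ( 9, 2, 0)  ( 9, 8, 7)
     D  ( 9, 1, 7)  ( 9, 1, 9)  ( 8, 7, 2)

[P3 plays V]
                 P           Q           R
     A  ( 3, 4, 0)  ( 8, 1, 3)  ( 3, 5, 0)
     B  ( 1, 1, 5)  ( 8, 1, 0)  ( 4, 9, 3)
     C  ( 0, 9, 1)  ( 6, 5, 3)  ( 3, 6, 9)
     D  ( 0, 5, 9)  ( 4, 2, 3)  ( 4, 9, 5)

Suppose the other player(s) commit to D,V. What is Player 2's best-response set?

BR_2 = {R}

u_2(P vs D,V) = 5
u_2(Q vs D,V) = 2
u_2(R vs D,V) = 9
max payoff 9 at {R}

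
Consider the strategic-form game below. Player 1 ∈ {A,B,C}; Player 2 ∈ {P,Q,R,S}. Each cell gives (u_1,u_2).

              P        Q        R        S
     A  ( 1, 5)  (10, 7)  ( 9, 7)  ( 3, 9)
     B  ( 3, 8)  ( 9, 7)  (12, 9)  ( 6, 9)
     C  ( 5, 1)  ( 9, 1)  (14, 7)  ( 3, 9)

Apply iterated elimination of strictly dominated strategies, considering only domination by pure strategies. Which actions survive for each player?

IESDS → P1:{B,C} P2:{R,S}

P2 drop P (R beats it: A:7>5 B:9>8 C:7>1)
P2 drop Q (S beats it: A:9>7 B:9>7 C:9>1)
P1 drop A (B beats it: R:12>9 S:6>3)
P1→{B,C} P2→{R,S}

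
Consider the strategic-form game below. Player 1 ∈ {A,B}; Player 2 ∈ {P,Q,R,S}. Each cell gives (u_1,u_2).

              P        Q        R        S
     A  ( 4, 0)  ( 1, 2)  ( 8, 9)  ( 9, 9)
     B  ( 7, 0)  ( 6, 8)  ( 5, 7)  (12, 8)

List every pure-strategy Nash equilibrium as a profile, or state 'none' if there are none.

PSNE = {(A,R), (B,Q), (B,S)}

(A,P): not NE [P1→B gives 7>4; P2→S gives 9>0]
(A,Q): not NE [P1→B gives 6>1; P2→S gives 9>2]
(A,R): NE
(A,S): not NE [P1→B gives 12>9]
(B,P): not NE [P2→S gives 8>0]
(B,Q): NE
(B,R): not NE [P1→A gives 8>5; P2→S gives 8>7]
(B,S): NE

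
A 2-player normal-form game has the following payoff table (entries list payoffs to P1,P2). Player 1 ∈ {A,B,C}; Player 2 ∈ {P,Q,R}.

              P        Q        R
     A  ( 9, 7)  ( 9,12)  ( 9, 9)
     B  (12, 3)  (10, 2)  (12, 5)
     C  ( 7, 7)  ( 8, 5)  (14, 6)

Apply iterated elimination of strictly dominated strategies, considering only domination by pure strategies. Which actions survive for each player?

P1 drop A (B beats it: P:12>9 Q:10>9 R:12>9)
P2 drop Q (P beats it: B:3>2 C:7>5)
P1→{B,C} P2→{P,R}

Remaining: P1:{B,C} P2:{P,R}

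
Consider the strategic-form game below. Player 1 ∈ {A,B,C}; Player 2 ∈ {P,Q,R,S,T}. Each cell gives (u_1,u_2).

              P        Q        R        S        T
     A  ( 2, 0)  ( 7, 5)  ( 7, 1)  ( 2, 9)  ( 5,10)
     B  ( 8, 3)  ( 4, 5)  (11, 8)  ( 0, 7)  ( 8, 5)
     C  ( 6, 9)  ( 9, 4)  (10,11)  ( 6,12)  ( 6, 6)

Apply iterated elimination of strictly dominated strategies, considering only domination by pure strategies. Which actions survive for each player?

Remaining: P1:{B,C} P2:{R,S}

P1 drop A (C beats it: P:6>2 Q:9>7 R:10>7 S:6>2 T:6>5)
P2 drop P (R beats it: B:8>3 C:11>9)
P2 drop Q (R beats it: B:8>5 C:11>4)
P2 drop T (R beats it: B:8>5 C:11>6)
P1→{B,C} P2→{R,S}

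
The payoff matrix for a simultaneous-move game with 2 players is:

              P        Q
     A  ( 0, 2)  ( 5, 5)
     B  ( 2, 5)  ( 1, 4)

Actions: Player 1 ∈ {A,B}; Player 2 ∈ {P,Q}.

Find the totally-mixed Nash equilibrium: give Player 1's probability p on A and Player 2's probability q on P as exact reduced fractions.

P1 indiff ⇒ q·0+(1-q)·5 = q·2+(1-q)·1 ⇒ q(-2) = (1-q)(-4) ⇒ q = 2/3
P2 indiff ⇒ p·2+(1-p)·5 = p·5+(1-p)·4 ⇒ p(-3) = (1-p)(-1) ⇒ p = 1/4

p=1/4, q=2/3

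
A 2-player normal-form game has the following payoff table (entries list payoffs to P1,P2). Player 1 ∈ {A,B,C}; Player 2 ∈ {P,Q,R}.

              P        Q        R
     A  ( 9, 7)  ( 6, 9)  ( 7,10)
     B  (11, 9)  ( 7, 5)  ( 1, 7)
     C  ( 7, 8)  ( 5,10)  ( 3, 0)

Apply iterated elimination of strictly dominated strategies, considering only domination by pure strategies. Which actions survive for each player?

P1 drop C (A beats it: P:9>7 Q:6>5 R:7>3)
P2 drop Q (R beats it: A:10>9 B:7>5)
P1→{A,B} P2→{P,R}

IESDS → P1:{A,B} P2:{P,R}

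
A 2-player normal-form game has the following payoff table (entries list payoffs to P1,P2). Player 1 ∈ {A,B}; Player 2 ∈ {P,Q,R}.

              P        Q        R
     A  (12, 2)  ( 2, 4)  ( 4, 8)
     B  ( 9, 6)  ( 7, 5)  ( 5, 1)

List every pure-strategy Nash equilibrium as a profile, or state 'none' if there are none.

Equilibria: none

(A,P): not NE [P2→R gives 8>2]
(A,Q): not NE [P1→B gives 7>2; P2→R gives 8>4]
(A,R): not NE [P1→B gives 5>4]
(B,P): not NE [P1→A gives 12>9]
(B,Q): not NE [P2→P gives 6>5]
(B,R): not NE [P2→P gives 6>1]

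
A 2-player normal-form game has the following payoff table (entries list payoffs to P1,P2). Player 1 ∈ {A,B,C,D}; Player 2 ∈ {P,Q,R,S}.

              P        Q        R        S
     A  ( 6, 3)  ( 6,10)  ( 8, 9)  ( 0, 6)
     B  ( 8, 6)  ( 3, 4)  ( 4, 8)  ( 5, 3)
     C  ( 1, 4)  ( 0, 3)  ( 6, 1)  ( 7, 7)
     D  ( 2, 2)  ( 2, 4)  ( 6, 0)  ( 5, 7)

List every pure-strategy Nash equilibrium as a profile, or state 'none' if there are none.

(A,P): not NE [P1→B gives 8>6; P2→Q gives 10>3]
(A,Q): NE
(A,R): not NE [P2→Q gives 10>9]
(A,S): not NE [P1→C gives 7>0; P2→Q gives 10>6]
(B,P): not NE [P2→R gives 8>6]
(B,Q): not NE [P1→A gives 6>3; P2→R gives 8>4]
(B,R): not NE [P1→A gives 8>4]
(B,S): not NE [P1→C gives 7>5; P2→R gives 8>3]
(C,P): not NE [P1→B gives 8>1; P2→S gives 7>4]
(C,Q): not NE [P1→A gives 6>0; P2→S gives 7>3]
(C,R): not NE [P1→A gives 8>6; P2→S gives 7>1]
(C,S): NE
(D,P): not NE [P1→B gives 8>2; P2→S gives 7>2]
(D,Q): not NE [P1→A gives 6>2; P2→S gives 7>4]
(D,R): not NE [P1→A gives 8>6; P2→S gives 7>0]
(D,S): not NE [P1→C gives 7>5]

PSNE = {(A,Q), (C,S)}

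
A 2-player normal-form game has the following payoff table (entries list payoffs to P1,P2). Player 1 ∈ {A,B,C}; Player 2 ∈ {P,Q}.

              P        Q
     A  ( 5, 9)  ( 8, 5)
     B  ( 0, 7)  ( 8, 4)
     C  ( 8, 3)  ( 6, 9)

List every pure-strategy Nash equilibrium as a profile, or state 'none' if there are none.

(A,P): not NE [P1→C gives 8>5]
(A,Q): not NE [P2→P gives 9>5]
(B,P): not NE [P1→C gives 8>0]
(B,Q): not NE [P2→P gives 7>4]
(C,P): not NE [P2→Q gives 9>3]
(C,Q): not NE [P1→B gives 8>6]

Equilibria: none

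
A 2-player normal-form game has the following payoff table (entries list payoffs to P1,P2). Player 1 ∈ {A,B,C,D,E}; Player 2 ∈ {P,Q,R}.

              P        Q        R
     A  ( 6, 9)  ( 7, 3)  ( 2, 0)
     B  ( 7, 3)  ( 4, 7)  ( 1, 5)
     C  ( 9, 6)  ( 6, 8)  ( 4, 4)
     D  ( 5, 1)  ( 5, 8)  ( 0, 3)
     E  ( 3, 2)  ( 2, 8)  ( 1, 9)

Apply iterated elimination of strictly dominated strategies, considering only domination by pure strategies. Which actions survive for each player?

IESDS → P1:{A,C} P2:{P,Q}

P1 drop B (C beats it: P:9>7 Q:6>4 R:4>1)
P1 drop D (A beats it: P:6>5 Q:7>5 R:2>0)
P1 drop E (A beats it: P:6>3 Q:7>2 R:2>1)
P2 drop R (P beats it: A:9>0 C:6>4)
P1→{A,C} P2→{P,Q}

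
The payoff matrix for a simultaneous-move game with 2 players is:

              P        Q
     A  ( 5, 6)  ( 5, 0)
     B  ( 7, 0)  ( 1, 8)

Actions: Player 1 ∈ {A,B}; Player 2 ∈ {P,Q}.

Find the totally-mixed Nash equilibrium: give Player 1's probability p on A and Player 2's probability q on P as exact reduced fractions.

P1 indiff ⇒ q·5+(1-q)·5 = q·7+(1-q)·1 ⇒ q(-2) = (1-q)(-4) ⇒ q = 2/3
P2 indiff ⇒ p·6+(1-p)·0 = p·0+(1-p)·8 ⇒ p(6) = (1-p)(8) ⇒ p = 4/7

P1 mixes 4/7 on A; P2 mixes 2/3 on P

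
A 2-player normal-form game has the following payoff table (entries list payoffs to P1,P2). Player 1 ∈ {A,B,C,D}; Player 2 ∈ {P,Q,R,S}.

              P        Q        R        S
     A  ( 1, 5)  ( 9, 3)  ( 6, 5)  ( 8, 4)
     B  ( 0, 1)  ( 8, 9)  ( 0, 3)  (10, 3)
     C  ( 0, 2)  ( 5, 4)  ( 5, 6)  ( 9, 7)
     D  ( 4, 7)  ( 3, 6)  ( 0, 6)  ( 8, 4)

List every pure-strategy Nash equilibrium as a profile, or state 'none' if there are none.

(A,P): not NE [P1→D gives 4>1]
(A,Q): not NE [P2→R gives 5>3]
(A,R): NE
(A,S): not NE [P1→B gives 10>8; P2→R gives 5>4]
(B,P): not NE [P1→D gives 4>0; P2→Q gives 9>1]
(B,Q): not NE [P1→A gives 9>8]
(B,R): not NE [P1→A gives 6>0; P2→Q gives 9>3]
(B,S): not NE [P2→Q gives 9>3]
(C,P): not NE [P1→D gives 4>0; P2→S gives 7>2]
(C,Q): not NE [P1→A gives 9>5; P2→S gives 7>4]
(C,R): not NE [P1→A gives 6>5; P2→S gives 7>6]
(C,S): not NE [P1→B gives 10>9]
(D,P): NE
(D,Q): not NE [P1→A gives 9>3; P2→P gives 7>6]
(D,R): not NE [P1→A gives 6>0; P2→P gives 7>6]
(D,S): not NE [P1→B gives 10>8; P2→P gives 7>4]

Nash profiles: (A,R), (D,P)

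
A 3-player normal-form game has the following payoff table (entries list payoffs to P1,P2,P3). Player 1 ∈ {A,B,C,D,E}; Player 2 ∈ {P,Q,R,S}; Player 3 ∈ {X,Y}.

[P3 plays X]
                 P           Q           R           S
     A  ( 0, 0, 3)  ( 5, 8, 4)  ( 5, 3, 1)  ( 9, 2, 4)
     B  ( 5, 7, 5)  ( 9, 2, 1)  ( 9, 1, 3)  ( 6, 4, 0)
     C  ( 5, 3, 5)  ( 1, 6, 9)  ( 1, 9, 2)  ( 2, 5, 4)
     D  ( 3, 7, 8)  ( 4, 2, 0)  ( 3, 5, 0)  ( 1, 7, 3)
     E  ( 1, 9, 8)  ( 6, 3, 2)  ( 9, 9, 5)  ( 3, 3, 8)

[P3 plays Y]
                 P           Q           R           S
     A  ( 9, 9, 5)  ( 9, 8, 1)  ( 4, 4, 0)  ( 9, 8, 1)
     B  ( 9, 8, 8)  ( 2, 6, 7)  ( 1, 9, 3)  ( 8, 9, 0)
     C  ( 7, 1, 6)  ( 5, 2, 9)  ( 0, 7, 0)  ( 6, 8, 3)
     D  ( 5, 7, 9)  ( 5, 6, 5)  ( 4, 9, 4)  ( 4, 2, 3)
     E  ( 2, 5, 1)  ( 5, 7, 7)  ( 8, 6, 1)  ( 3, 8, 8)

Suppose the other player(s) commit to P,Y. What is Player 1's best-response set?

argmax u_1 = {A,B}

u_1(A vs P,Y) = 9
u_1(B vs P,Y) = 9
u_1(C vs P,Y) = 7
u_1(D vs P,Y) = 5
u_1(E vs P,Y) = 2
max payoff 9 at {A,B}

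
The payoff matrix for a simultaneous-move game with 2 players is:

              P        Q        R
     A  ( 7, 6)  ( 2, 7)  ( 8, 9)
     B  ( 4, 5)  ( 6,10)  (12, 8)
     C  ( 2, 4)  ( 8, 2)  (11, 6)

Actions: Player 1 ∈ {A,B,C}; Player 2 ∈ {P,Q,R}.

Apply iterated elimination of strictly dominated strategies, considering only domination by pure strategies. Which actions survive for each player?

P2 drop P (R beats it: A:9>6 B:8>5 C:6>4)
P1 drop A (B beats it: Q:6>2 R:12>8)
P1→{B,C} P2→{Q,R}

Remaining: P1:{B,C} P2:{Q,R}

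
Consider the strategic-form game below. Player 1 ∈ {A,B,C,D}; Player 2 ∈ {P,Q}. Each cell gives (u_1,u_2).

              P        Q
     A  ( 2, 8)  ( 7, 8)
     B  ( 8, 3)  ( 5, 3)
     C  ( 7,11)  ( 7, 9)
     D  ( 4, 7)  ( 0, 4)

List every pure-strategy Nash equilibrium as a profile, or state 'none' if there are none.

(A,P): not NE [P1→B gives 8>2]
(A,Q): NE
(B,P): NE
(B,Q): not NE [P1→C gives 7>5]
(C,P): not NE [P1→B gives 8>7]
(C,Q): not NE [P2→P gives 11>9]
(D,P): not NE [P1→B gives 8>4]
(D,Q): not NE [P1→C gives 7>0; P2→P gives 7>4]

NE set: (A,Q), (B,P)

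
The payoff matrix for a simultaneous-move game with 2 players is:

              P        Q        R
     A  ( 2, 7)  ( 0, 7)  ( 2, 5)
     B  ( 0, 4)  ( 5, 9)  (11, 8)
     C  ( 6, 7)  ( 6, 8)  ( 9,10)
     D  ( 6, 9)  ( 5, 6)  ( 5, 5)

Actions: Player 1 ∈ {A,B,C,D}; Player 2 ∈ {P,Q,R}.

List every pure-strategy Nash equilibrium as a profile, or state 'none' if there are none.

Nash profiles: (D,P)

(A,P): not NE [P1→D gives 6>2]
(A,Q): not NE [P1→C gives 6>0]
(A,R): not NE [P1→B gives 11>2; P2→Q gives 7>5]
(B,P): not NE [P1→D gives 6>0; P2→Q gives 9>4]
(B,Q): not NE [P1→C gives 6>5]
(B,R): not NE [P2→Q gives 9>8]
(C,P): not NE [P2→R gives 10>7]
(C,Q): not NE [P2→R gives 10>8]
(C,R): not NE [P1→B gives 11>9]
(D,P): NE
(D,Q): not NE [P1→C gives 6>5; P2→P gives 9>6]
(D,R): not NE [P1→B gives 11>5; P2→P gives 9>5]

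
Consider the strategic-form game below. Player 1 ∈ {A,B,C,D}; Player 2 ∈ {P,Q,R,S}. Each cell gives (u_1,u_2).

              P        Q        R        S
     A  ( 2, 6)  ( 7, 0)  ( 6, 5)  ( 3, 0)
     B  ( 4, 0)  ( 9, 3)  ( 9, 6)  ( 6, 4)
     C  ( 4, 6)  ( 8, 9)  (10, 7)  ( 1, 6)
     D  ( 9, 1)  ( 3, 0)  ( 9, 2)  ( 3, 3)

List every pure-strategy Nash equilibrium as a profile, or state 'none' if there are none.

PSNE: ∅

(A,P): not NE [P1→D gives 9>2]
(A,Q): not NE [P1→B gives 9>7; P2→P gives 6>0]
(A,R): not NE [P1→C gives 10>6; P2→P gives 6>5]
(A,S): not NE [P1→B gives 6>3; P2→P gives 6>0]
(B,P): not NE [P1→D gives 9>4; P2→R gives 6>0]
(B,Q): not NE [P2→R gives 6>3]
(B,R): not NE [P1→C gives 10>9]
(B,S): not NE [P2→R gives 6>4]
(C,P): not NE [P1→D gives 9>4; P2→Q gives 9>6]
(C,Q): not NE [P1→B gives 9>8]
(C,R): not NE [P2→Q gives 9>7]
(C,S): not NE [P1→B gives 6>1; P2→Q gives 9>6]
(D,P): not NE [P2→S gives 3>1]
(D,Q): not NE [P1→B gives 9>3; P2→S gives 3>0]
(D,R): not NE [P1→C gives 10>9; P2→S gives 3>2]
(D,S): not NE [P1→B gives 6>3]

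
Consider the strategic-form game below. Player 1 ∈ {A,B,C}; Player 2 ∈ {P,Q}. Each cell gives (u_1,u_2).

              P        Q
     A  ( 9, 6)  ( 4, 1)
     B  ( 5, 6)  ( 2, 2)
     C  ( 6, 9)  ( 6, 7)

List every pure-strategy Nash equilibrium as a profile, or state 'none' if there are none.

(A,P): NE
(A,Q): not NE [P1→C gives 6>4; P2→P gives 6>1]
(B,P): not NE [P1→A gives 9>5]
(B,Q): not NE [P1→C gives 6>2; P2→P gives 6>2]
(C,P): not NE [P1→A gives 9>6]
(C,Q): not NE [P2→P gives 9>7]

NE set: (A,P)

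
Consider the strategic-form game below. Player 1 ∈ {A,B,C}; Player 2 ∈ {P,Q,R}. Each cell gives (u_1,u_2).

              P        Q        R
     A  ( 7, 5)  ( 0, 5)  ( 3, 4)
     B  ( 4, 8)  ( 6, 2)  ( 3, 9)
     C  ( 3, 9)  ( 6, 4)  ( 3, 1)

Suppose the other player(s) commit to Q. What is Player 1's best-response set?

argmax u_1 = {B,C}

u_1(A vs Q) = 0
u_1(B vs Q) = 6
u_1(C vs Q) = 6
max payoff 6 at {B,C}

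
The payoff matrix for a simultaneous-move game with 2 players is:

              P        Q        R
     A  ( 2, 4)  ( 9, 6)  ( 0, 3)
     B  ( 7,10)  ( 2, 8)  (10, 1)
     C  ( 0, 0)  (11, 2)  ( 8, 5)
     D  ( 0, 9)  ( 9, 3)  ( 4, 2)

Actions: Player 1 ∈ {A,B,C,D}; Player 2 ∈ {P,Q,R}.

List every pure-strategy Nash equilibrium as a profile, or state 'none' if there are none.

NE set: (B,P)

(A,P): not NE [P1→B gives 7>2; P2→Q gives 6>4]
(A,Q): not NE [P1→C gives 11>9]
(A,R): not NE [P1→B gives 10>0; P2→Q gives 6>3]
(B,P): NE
(B,Q): not NE [P1→C gives 11>2; P2→P gives 10>8]
(B,R): not NE [P2→P gives 10>1]
(C,P): not NE [P1→B gives 7>0; P2→R gives 5>0]
(C,Q): not NE [P2→R gives 5>2]
(C,R): not NE [P1→B gives 10>8]
(D,P): not NE [P1→B gives 7>0]
(D,Q): not NE [P1→C gives 11>9; P2→P gives 9>3]
(D,R): not NE [P1→B gives 10>4; P2→P gives 9>2]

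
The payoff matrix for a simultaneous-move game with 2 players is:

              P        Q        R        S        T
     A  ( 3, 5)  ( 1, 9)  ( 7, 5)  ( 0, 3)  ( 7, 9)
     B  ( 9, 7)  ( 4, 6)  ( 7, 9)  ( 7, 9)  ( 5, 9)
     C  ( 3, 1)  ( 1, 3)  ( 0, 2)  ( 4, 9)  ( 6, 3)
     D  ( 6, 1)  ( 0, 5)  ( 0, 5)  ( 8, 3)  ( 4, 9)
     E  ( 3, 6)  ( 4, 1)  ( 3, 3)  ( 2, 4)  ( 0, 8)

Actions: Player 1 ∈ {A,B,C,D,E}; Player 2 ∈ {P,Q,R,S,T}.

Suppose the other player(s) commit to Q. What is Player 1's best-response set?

u_1(A vs Q) = 1
u_1(B vs Q) = 4
u_1(C vs Q) = 1
u_1(D vs Q) = 0
u_1(E vs Q) = 4
max payoff 4 at {B,E}

argmax u_1 = {B,E}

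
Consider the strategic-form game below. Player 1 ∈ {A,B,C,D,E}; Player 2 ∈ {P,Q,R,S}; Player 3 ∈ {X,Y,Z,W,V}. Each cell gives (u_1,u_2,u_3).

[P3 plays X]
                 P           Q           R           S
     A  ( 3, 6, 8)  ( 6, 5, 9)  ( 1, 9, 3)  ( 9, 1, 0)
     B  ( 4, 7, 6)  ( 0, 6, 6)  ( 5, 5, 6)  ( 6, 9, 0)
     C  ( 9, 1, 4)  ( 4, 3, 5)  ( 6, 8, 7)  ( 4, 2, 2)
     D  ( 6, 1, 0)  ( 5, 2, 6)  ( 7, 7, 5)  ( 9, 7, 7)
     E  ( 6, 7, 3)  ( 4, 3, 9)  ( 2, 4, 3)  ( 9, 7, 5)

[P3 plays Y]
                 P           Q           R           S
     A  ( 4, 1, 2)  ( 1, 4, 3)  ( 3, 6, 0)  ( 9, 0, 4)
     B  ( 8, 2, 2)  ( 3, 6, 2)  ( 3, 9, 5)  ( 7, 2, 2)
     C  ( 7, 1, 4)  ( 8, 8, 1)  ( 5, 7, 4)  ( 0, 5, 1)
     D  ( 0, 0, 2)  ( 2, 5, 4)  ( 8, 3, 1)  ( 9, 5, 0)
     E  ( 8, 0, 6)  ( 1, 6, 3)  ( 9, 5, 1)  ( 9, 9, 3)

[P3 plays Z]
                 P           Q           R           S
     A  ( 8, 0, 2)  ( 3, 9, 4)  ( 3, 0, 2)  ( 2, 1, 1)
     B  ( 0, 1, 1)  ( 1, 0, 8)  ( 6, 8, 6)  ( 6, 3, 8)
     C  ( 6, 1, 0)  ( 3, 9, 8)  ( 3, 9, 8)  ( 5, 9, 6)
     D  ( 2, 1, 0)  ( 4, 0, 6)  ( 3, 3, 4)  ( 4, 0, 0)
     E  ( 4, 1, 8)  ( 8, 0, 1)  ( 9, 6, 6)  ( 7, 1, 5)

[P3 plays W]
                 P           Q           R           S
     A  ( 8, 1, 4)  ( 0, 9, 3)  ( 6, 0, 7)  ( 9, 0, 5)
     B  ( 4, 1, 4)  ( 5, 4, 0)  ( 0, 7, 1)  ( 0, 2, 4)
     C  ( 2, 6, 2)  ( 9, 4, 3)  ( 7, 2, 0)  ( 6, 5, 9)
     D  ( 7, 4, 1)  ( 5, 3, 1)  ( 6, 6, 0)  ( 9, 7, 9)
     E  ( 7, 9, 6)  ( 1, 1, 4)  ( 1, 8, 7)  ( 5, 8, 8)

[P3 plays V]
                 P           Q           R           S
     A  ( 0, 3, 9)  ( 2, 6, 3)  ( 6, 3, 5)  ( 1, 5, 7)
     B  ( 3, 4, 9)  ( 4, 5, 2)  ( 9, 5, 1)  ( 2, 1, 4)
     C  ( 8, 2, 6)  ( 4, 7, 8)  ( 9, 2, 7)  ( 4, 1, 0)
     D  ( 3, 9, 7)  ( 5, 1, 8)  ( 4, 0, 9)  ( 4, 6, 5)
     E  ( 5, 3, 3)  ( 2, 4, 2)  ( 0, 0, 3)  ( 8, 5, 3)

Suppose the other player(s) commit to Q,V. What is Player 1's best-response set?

P1 best: {D}

u_1(A vs Q,V) = 2
u_1(B vs Q,V) = 4
u_1(C vs Q,V) = 4
u_1(D vs Q,V) = 5
u_1(E vs Q,V) = 2
max payoff 5 at {D}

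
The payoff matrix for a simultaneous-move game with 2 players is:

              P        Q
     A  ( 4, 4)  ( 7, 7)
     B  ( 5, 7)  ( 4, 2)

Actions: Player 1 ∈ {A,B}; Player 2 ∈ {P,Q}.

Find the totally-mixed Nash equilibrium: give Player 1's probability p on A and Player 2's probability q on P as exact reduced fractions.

P1 indiff ⇒ q·4+(1-q)·7 = q·5+(1-q)·4 ⇒ q(-1) = (1-q)(-3) ⇒ q = 3/4
P2 indiff ⇒ p·4+(1-p)·7 = p·7+(1-p)·2 ⇒ p(-3) = (1-p)(-5) ⇒ p = 5/8

P1 mixes 5/8 on A; P2 mixes 3/4 on P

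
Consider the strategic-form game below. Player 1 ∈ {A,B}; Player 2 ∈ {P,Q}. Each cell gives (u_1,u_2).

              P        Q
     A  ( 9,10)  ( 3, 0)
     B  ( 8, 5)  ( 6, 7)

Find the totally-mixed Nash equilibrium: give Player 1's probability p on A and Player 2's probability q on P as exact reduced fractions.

P1 indiff ⇒ q·9+(1-q)·3 = q·8+(1-q)·6 ⇒ q(1) = (1-q)(3) ⇒ q = 3/4
P2 indiff ⇒ p·10+(1-p)·5 = p·0+(1-p)·7 ⇒ p(10) = (1-p)(2) ⇒ p = 1/6

P1 mixes 1/6 on A; P2 mixes 3/4 on P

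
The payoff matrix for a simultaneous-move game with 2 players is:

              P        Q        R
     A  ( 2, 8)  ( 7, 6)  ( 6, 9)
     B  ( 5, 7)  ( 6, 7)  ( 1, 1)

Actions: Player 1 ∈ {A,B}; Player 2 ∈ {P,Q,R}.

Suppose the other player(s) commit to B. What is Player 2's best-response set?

u_2(P vs B) = 7
u_2(Q vs B) = 7
u_2(R vs B) = 1
max payoff 7 at {P,Q}

argmax u_2 = {P,Q}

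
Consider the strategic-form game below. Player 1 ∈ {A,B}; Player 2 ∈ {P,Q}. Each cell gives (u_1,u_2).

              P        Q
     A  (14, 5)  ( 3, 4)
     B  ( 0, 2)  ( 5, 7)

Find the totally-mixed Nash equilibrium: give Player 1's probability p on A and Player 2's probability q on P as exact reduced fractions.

P1 indiff ⇒ q·14+(1-q)·3 = q·0+(1-q)·5 ⇒ q(14) = (1-q)(2) ⇒ q = 1/8
P2 indiff ⇒ p·5+(1-p)·2 = p·4+(1-p)·7 ⇒ p(1) = (1-p)(5) ⇒ p = 5/6

p=5/6, q=1/8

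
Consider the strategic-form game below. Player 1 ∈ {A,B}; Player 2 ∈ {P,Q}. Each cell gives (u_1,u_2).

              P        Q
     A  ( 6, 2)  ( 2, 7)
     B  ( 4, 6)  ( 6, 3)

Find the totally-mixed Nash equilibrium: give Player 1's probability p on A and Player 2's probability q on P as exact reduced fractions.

P1 indiff ⇒ q·6+(1-q)·2 = q·4+(1-q)·6 ⇒ q(2) = (1-q)(4) ⇒ q = 2/3
P2 indiff ⇒ p·2+(1-p)·6 = p·7+(1-p)·3 ⇒ p(-5) = (1-p)(-3) ⇒ p = 3/8

p=3/8, q=2/3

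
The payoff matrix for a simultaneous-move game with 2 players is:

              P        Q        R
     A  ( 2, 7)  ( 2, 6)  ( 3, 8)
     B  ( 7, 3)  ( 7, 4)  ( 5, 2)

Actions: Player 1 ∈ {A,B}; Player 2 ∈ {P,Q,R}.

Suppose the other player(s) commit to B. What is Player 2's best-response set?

argmax u_2 = {Q}

u_2(P vs B) = 3
u_2(Q vs B) = 4
u_2(R vs B) = 2
max payoff 4 at {Q}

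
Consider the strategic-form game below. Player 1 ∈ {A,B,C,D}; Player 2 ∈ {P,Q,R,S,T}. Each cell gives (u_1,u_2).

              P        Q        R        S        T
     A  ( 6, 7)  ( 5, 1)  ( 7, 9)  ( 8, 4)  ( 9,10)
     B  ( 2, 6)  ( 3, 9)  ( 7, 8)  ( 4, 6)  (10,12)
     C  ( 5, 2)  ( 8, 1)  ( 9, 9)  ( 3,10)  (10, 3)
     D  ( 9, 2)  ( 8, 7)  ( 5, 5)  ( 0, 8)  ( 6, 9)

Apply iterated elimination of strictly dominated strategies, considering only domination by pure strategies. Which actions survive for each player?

Survivors P1:{A,B,C} P2:{R,S,T}

P2 drop P (R beats it: A:9>7 B:8>6 C:9>2 D:5>2)
P2 drop Q (T beats it: A:10>1 B:12>9 C:3>1 D:9>7)
P1 drop D (A beats it: R:7>5 S:8>0 T:9>6)
P1→{A,B,C} P2→{R,S,T}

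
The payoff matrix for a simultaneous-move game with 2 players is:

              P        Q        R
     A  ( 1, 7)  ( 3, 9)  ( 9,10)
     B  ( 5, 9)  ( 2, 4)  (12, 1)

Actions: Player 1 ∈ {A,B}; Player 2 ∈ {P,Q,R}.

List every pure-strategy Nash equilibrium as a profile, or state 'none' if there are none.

PSNE = {(B,P)}

(A,P): not NE [P1→B gives 5>1; P2→R gives 10>7]
(A,Q): not NE [P2→R gives 10>9]
(A,R): not NE [P1→B gives 12>9]
(B,P): NE
(B,Q): not NE [P1→A gives 3>2; P2→P gives 9>4]
(B,R): not NE [P2→P gives 9>1]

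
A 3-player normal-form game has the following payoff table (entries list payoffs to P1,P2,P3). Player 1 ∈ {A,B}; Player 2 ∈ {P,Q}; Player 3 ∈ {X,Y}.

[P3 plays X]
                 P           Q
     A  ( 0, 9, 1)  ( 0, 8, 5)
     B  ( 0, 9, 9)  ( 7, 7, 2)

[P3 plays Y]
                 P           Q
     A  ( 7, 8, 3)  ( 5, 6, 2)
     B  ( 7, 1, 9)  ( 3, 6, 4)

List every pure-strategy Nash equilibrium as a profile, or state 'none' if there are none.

PSNE = {(A,P,Y), (B,P,X)}

(A,P,X): not NE [P3→Y gives 3>1]
(A,P,Y): NE
(A,Q,X): not NE [P1→B gives 7>0; P2→P gives 9>8]
(A,Q,Y): not NE [P2→P gives 8>6; P3→X gives 5>2]
(B,P,X): NE
(B,P,Y): not NE [P2→Q gives 6>1]
(B,Q,X): not NE [P2→P gives 9>7; P3→Y gives 4>2]
(B,Q,Y): not NE [P1→A gives 5>3]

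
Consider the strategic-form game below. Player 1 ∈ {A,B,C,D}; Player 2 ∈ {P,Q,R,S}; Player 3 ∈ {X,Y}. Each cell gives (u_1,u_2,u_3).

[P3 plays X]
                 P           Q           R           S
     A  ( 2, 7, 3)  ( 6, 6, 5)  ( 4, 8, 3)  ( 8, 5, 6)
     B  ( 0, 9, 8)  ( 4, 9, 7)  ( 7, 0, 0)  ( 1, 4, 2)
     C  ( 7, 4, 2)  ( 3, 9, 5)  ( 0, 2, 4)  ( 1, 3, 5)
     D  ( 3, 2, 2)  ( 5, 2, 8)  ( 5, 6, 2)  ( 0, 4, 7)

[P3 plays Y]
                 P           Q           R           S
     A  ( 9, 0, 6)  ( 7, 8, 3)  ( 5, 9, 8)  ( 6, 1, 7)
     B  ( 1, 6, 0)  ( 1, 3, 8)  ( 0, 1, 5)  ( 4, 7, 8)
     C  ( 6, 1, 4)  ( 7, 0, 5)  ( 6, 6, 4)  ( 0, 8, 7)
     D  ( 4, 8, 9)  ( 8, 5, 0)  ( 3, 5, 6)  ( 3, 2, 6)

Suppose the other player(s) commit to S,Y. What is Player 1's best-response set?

u_1(A vs S,Y) = 6
u_1(B vs S,Y) = 4
u_1(C vs S,Y) = 0
u_1(D vs S,Y) = 3
max payoff 6 at {A}

P1 best: {A}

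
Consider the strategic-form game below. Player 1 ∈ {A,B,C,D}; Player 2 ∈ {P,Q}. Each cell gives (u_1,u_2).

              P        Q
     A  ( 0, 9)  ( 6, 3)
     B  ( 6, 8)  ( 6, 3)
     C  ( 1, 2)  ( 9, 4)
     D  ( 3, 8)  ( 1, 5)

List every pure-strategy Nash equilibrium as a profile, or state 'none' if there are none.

(A,P): not NE [P1→B gives 6>0]
(A,Q): not NE [P1→C gives 9>6; P2→P gives 9>3]
(B,P): NE
(B,Q): not NE [P1→C gives 9>6; P2→P gives 8>3]
(C,P): not NE [P1→B gives 6>1; P2→Q gives 4>2]
(C,Q): NE
(D,P): not NE [P1→B gives 6>3]
(D,Q): not NE [P1→C gives 9>1; P2→P gives 8>5]

NE set: (B,P), (C,Q)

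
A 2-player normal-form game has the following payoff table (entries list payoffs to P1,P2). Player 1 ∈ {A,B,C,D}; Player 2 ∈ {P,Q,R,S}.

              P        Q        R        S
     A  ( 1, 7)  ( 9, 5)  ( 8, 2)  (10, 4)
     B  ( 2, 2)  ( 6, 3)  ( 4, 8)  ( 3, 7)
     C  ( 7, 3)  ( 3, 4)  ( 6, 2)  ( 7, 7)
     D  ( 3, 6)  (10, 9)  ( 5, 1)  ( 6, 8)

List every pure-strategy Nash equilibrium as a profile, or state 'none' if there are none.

(A,P): not NE [P1→C gives 7>1]
(A,Q): not NE [P1→D gives 10>9; P2→P gives 7>5]
(A,R): not NE [P2→P gives 7>2]
(A,S): not NE [P2→P gives 7>4]
(B,P): not NE [P1→C gives 7>2; P2→R gives 8>2]
(B,Q): not NE [P1→D gives 10>6; P2→R gives 8>3]
(B,R): not NE [P1→A gives 8>4]
(B,S): not NE [P1→A gives 10>3; P2→R gives 8>7]
(C,P): not NE [P2→S gives 7>3]
(C,Q): not NE [P1→D gives 10>3; P2→S gives 7>4]
(C,R): not NE [P1→A gives 8>6; P2→S gives 7>2]
(C,S): not NE [P1→A gives 10>7]
(D,P): not NE [P1→C gives 7>3; P2→Q gives 9>6]
(D,Q): NE
(D,R): not NE [P1→A gives 8>5; P2→Q gives 9>1]
(D,S): not NE [P1→A gives 10>6; P2→Q gives 9>8]

Nash profiles: (D,Q)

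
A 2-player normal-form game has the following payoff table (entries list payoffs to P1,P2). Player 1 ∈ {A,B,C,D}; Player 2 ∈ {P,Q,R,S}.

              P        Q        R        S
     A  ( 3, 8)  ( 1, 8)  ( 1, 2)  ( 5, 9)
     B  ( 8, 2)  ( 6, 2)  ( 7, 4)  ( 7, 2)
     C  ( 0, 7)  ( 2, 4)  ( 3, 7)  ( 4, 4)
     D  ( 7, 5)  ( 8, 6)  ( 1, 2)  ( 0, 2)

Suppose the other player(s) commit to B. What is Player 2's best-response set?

BR_2 = {R}

u_2(P vs B) = 2
u_2(Q vs B) = 2
u_2(R vs B) = 4
u_2(S vs B) = 2
max payoff 4 at {R}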